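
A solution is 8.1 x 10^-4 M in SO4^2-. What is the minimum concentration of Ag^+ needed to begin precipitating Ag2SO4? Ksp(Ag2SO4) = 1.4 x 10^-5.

Ag2SO4(s) ⇌ 2 Ag^+(aq) + SO4^2-(aq)
Ksp = [Ag^+]^2[SO4^2-]
Precipitation begins when Q = Ksp. With [SO4^2-] = 8.1 x 10^-4 M:
1.4 x 10^-5 = (8.1 x 10^-4) × [Ag^+]^2
[Ag^+] = (1.4 x 10^-5 / 8.1 x 10^-4)^(1/2) = 1.3 × 10^-1 M

0.13 M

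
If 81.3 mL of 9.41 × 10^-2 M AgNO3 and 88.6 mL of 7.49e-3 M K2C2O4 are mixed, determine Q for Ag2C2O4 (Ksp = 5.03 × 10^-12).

Q ≈ 7.92 × 10^-6

Total volume = 81.3 + 88.6 = 169.9 mL.
[Ag^+] = 9.41 × 10^-2 × (81.3/169.9) = 4.503 × 10^-2 M
[C2O4^2-] = 7.49 x 10^-3 × (88.6/169.9) = 3.906 x 10^-3 M
Ag2C2O4(s) <=> 2 Ag^+(aq) + C2O4^2-(aq), so Q = [Ag^+]^2[C2O4^2-]
Q = (4.503 x 10^-2)^2(3.906 x 10^-3) = 7.92 x 10^-6
Q > Ksp, so Ag2C2O4 will precipitate.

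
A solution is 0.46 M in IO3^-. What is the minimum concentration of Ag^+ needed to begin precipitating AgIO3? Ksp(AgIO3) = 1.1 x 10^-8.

2.4 × 10^-8 M

AgIO3(s) ⇌ Ag^+ + IO3^-
Ksp = [Ag^+][IO3^-]
Precipitation begins when Q = Ksp. With [IO3^-] = 0.46 M:
1.1 x 10^-8 = (0.46) × [Ag^+]
[Ag^+] = (1.1 x 10^-8 / 4.6 x 10^-1) = 2.4 × 10^-8 M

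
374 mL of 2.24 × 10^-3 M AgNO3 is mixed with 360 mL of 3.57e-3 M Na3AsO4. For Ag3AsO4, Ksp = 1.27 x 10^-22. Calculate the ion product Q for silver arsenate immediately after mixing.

Q = 2.60e-12

Total volume = 374 + 360 = 734 mL.
[Ag^+] = 2.24 × 10^-3 × (374/734) = 1.141 × 10^-3 M
[AsO4^3-] = 3.57 × 10^-3 × (360/734) = 1.751 × 10^-3 M
Ag3AsO4(s) ⇌ 3 Ag^+ + AsO4^3-, so Q = [Ag^+]^3[AsO4^3-]
Q = (1.141 × 10^-3)^3(1.751 × 10^-3) = 2.60 × 10^-12
Q > Ksp, so Ag3AsO4 will precipitate.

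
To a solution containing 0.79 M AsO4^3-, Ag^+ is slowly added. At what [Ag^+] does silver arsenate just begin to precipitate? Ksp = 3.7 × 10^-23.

Ag3AsO4(s) <=> 3 Ag^+(aq) + AsO4^3-(aq)
Ksp = [Ag^+]^3[AsO4^3-]
Precipitation begins when Q = Ksp. With [AsO4^3-] = 0.79 M:
3.7 × 10^-23 = (0.79) × [Ag^+]^3
[Ag^+] = (3.7 × 10^-23 / 7.9 x 10^-1)^(1/3) = 3.6 × 10^-8 M

[Ag^+] ≈ 3.6 × 10^-8 M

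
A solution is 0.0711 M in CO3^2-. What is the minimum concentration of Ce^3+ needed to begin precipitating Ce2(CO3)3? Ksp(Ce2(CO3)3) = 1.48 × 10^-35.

2.03 × 10^-16 M

Ce2(CO3)3(s) ⇌ 2 Ce^3+(aq) + 3 CO3^2-(aq)
Ksp = [Ce^3+]^2[CO3^2-]^3
Precipitation begins when Q = Ksp. With [CO3^2-] = 0.0711 M:
1.48 × 10^-35 = (0.0711)^3 × [Ce^3+]^2
[Ce^3+] = (1.48 × 10^-35 / 3.594 x 10^-4)^(1/2) = 2.03 × 10^-16 M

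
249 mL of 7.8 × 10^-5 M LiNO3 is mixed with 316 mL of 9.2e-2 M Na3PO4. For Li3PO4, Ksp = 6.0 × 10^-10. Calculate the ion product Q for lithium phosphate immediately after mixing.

Q = 2.1e-15

Total volume = 249 + 316 = 565 mL.
[Li^+] = 7.8 x 10^-5 × (249/565) = 3.44 × 10^-5 M
[PO4^3-] = 9.2 x 10^-2 × (316/565) = 5.15 × 10^-2 M
Li3PO4(s) <=> 3 Li^+(aq) + PO4^3-(aq), so Q = [Li^+]^3[PO4^3-]
Q = (3.44 × 10^-5)^3(5.15 x 10^-2) = 2.1 × 10^-15
Q < Ksp, so no precipitate of Li3PO4 forms.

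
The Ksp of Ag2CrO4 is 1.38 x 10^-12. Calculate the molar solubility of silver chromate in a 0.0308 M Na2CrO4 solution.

Ag2CrO4(s) ⇌ 2 Ag^+(aq) + CrO4^2-(aq)
Ksp = [Ag^+]^2[CrO4^2-]
Let s be the molar solubility in this solution. [Ag^+] = 2s, [CrO4^2-] = 0.0308 + s ≈ 0.0308 (Ksp is small, so little additional dissolves).
Ksp ≈ (2s)^2 × 0.0308
s = 3.35 × 10^-6 M
Check: s = 3.3 × 10^-6 ≪ 0.0308, so the approximation is valid.

3.35 × 10^-6 M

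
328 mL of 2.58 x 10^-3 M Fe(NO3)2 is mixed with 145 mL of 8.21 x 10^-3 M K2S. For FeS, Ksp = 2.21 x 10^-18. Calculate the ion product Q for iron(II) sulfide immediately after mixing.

Q = 4.50e-6

Total volume = 328 + 145 = 473 mL.
[Fe^2+] = 2.58 × 10^-3 × (328/473) = 1.789 × 10^-3 M
[S^2-] = 8.21 × 10^-3 × (145/473) = 2.517 × 10^-3 M
FeS(s) ⇌ Fe^2+(aq) + S^2-(aq), so Q = [Fe^2+][S^2-]
Q = (1.789 × 10^-3)(2.517 × 10^-3) = 4.50 × 10^-6
Q > Ksp, so FeS will precipitate.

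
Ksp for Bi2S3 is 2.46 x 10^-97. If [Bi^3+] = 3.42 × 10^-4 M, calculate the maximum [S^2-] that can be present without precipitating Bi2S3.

1.28 × 10^-30 M

Bi2S3(s) ⇌ 2 Bi^3+(aq) + 3 S^2-(aq)
Ksp = [Bi^3+]^2[S^2-]^3
Precipitation begins when Q = Ksp. With [Bi^3+] = 3.42 × 10^-4 M:
2.46 x 10^-97 = (3.42 × 10^-4)^2 × [S^2-]^3
[S^2-] = (2.46 x 10^-97 / 1.170 x 10^-7)^(1/3) = 1.28 x 10^-30 M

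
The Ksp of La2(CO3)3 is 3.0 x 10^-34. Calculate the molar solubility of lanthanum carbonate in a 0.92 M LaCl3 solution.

La2(CO3)3(s) ⇌ 2 La^3+(aq) + 3 CO3^2-(aq)
Ksp = [La^3+]^2[CO3^2-]^3
Let s = moles of La2(CO3)3 that dissolve per litre. [La^3+] = 0.92 + 2s ≈ 0.92, [CO3^2-] = 3s (since La^3+ from LaCl3 dominates).
Ksp ≈ (0.92)^2 × (3s)^3
s = 2.4 × 10^-12 M
Check: 2s = 4.7 x 10^-12 ≪ 0.92, so the approximation is valid.

s ≈ 2.4 × 10^-12 M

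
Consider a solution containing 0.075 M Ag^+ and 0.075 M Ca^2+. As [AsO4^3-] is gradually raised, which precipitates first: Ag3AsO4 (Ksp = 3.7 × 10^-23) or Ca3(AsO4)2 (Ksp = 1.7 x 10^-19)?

Ag3AsO4

Each salt begins to precipitate when Q = Ksp, i.e. when [AsO4^3-] reaches its threshold.
For Ag3AsO4: 3.7 × 10^-23 = (0.075)^3 × [AsO4^3-]  ⇒  [AsO4^3-] = 8.8 × 10^-20 M.
For Ca3(AsO4)2: 1.7 x 10^-19 = (0.075)^3 × [AsO4^3-]^2  ⇒  [AsO4^3-] = 2.0 × 10^-8 M.
The salt with the lower threshold [AsO4^3-] precipitates first: Ag3AsO4.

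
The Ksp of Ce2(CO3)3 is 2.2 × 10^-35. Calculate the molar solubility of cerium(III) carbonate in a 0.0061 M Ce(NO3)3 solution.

s ≈ 2.8e-11 M

Ce2(CO3)3(s) <=> 2 Ce^3+ + 3 CO3^2-
Ksp = [Ce^3+]^2[CO3^2-]^3
Let s be the molar solubility in this solution. [Ce^3+] = 0.0061 + 2s ≈ 0.0061, [CO3^2-] = 3s (Ksp is small, so little additional dissolves).
Ksp ≈ (0.0061)^2 × (3s)^3
s = 2.8 × 10^-11 M
Check: 2s = 5.6 x 10^-11 ≪ 0.0061, so the approximation is valid.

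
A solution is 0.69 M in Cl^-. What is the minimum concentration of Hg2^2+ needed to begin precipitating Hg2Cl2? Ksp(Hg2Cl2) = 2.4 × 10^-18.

[Hg2^2+] = 5.0 x 10^-18 M

Hg2Cl2(s) <=> Hg2^2+ + 2 Cl^-
Ksp = [Hg2^2+][Cl^-]^2
Precipitation begins when Q = Ksp. With [Cl^-] = 0.69 M:
2.4 × 10^-18 = (0.69)^2 × [Hg2^2+]
[Hg2^2+] = (2.4 × 10^-18 / 4.76 x 10^-1) = 5.0 × 10^-18 M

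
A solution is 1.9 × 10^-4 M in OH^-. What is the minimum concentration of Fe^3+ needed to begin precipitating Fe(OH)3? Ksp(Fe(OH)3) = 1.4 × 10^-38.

Fe(OH)3(s) <=> Fe^3+(aq) + 3 OH^-(aq)
Ksp = [Fe^3+][OH^-]^3
Precipitation begins when Q = Ksp. With [OH^-] = 1.9 × 10^-4 M:
1.4 × 10^-38 = (1.9 × 10^-4)^3 × [Fe^3+]
[Fe^3+] = (1.4 × 10^-38 / 6.86 x 10^-12) = 2.0 × 10^-27 M

2.0e-27 M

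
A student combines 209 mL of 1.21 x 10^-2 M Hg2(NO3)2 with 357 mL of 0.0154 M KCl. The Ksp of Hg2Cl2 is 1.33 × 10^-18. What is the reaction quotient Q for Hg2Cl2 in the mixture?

Total volume = 209 + 357 = 566 mL.
[Hg2^2+] = 1.21 × 10^-2 × (209/566) = 4.468 × 10^-3 M
[Cl^-] = 1.54 x 10^-2 × (357/566) = 9.713 x 10^-3 M
Hg2Cl2(s) <=> Hg2^2+(aq) + 2 Cl^-(aq), so Q = [Hg2^2+][Cl^-]^2
Q = (4.468 × 10^-3)(9.713 × 10^-3)^2 = 4.22 × 10^-7
Q > Ksp, so Hg2Cl2 will precipitate.

Q = 4.22 x 10^-7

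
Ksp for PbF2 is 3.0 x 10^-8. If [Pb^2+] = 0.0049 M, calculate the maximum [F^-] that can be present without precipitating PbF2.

[F^-] ≈ 2.5 x 10^-3 M

PbF2(s) <=> Pb^2+(aq) + 2 F^-(aq)
Ksp = [Pb^2+][F^-]^2
Precipitation begins when Q = Ksp. With [Pb^2+] = 0.0049 M:
3.0 x 10^-8 = (0.0049) × [F^-]^2
[F^-] = (3.0 x 10^-8 / 4.9 x 10^-3)^(1/2) = 2.5 x 10^-3 M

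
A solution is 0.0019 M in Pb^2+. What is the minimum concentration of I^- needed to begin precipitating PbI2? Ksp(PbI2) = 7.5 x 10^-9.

PbI2(s) <=> Pb^2+(aq) + 2 I^-(aq)
Ksp = [Pb^2+][I^-]^2
Precipitation begins when Q = Ksp. With [Pb^2+] = 0.0019 M:
7.5 x 10^-9 = (0.0019) × [I^-]^2
[I^-] = (7.5 x 10^-9 / 1.9 × 10^-3)^(1/2) = 2.0 × 10^-3 M

2.0 × 10^-3 M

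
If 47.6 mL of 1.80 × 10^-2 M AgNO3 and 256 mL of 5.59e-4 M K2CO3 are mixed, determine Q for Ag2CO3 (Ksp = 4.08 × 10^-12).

Total volume = 47.6 + 256 = 303.6 mL.
[Ag^+] = 1.80 x 10^-2 × (47.6/303.6) = 2.822 x 10^-3 M
[CO3^2-] = 5.59 × 10^-4 × (256/303.6) = 4.714 × 10^-4 M
Ag2CO3(s) <=> 2 Ag^+ + CO3^2-, so Q = [Ag^+]^2[CO3^2-]
Q = (2.822 × 10^-3)^2(4.714 × 10^-4) = 3.75 × 10^-9
Q > Ksp, so Ag2CO3 will precipitate.

Q = 3.75e-9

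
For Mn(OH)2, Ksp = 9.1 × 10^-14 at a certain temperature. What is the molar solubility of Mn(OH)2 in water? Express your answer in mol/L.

Mn(OH)2(s) ⇌ Mn^2+(aq) + 2 OH^-(aq)
Ksp = [Mn^2+][OH^-]^2
If s mol/L of Mn(OH)2 dissolves, [Mn^2+] = s and [OH^-] = 2s.
So Ksp = s × (2s)^2 = 4s^3
s^3 = 9.1 × 10^-14 / 4, so s = 2.8 × 10^-5 M

s = 2.8 × 10^-5 M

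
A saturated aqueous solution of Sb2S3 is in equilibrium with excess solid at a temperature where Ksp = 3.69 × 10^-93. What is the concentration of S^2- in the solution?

[S^2-] = 3.84e-19 M

Sb2S3(s) <=> 2 Sb^3+ + 3 S^2-
Ksp = [Sb^3+]^2[S^2-]^3
With molar solubility s: [Sb^3+] = 2s, [S^2-] = 3s.
So Ksp = (2s)^2 × (3s)^3 = 108s^5
s = (3.69 × 10^-93 / 108)^(1/5) = 1.279 x 10^-19 M
[S^2-] = 3s = 3.84 × 10^-19 M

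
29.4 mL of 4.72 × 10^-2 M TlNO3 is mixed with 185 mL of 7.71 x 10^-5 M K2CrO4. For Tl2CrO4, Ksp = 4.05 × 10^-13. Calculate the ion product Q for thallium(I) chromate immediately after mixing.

Total volume = 29.4 + 185 = 214.4 mL.
[Tl^+] = 4.72 × 10^-2 × (29.4/214.4) = 6.472 × 10^-3 M
[CrO4^2-] = 7.71 × 10^-5 × (185/214.4) = 6.653 × 10^-5 M
Tl2CrO4(s) ⇌ 2 Tl^+ + CrO4^2-, so Q = [Tl^+]^2[CrO4^2-]
Q = (6.472 × 10^-3)^2(6.653 × 10^-5) = 2.79 × 10^-9
Q > Ksp, so Tl2CrO4 will precipitate.

Q = 2.79e-9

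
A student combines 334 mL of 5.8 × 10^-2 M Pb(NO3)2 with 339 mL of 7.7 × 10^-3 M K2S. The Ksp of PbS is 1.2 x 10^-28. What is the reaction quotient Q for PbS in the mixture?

Total volume = 334 + 339 = 673 mL.
[Pb^2+] = 5.8 x 10^-2 × (334/673) = 2.88 × 10^-2 M
[S^2-] = 7.7 × 10^-3 × (339/673) = 3.88 x 10^-3 M
PbS(s) ⇌ Pb^2+ + S^2-, so Q = [Pb^2+][S^2-]
Q = (2.88 x 10^-2)(3.88 × 10^-3) = 1.1 x 10^-4
Q > Ksp, so PbS will precipitate.

Q ≈ 1.1e-4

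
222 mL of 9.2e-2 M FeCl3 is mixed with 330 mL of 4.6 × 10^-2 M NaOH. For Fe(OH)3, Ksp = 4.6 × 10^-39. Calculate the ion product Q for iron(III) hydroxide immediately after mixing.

Total volume = 222 + 330 = 552 mL.
[Fe^3+] = 9.2 x 10^-2 × (222/552) = 3.70 x 10^-2 M
[OH^-] = 4.6 x 10^-2 × (330/552) = 2.75 × 10^-2 M
Fe(OH)3(s) <=> Fe^3+ + 3 OH^-, so Q = [Fe^3+][OH^-]^3
Q = (3.70 × 10^-2)(2.75 × 10^-2)^3 = 7.7 × 10^-7
Q > Ksp, so Fe(OH)3 will precipitate.

7.7e-7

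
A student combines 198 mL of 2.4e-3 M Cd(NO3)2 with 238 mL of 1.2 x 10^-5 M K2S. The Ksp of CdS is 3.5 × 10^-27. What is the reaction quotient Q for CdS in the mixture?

Total volume = 198 + 238 = 436 mL.
[Cd^2+] = 2.4 x 10^-3 × (198/436) = 1.09 x 10^-3 M
[S^2-] = 1.2 x 10^-5 × (238/436) = 6.55 × 10^-6 M
CdS(s) ⇌ Cd^2+(aq) + S^2-(aq), so Q = [Cd^2+][S^2-]
Q = (1.09 × 10^-3)(6.55 × 10^-6) = 7.1 x 10^-9
Q > Ksp, so CdS will precipitate.

7.1e-9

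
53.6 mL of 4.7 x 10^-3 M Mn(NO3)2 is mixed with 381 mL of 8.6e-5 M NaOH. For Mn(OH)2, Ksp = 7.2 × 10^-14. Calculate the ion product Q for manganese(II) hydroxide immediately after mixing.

Q = 3.3 × 10^-12

Total volume = 53.6 + 381 = 434.6 mL.
[Mn^2+] = 4.7 × 10^-3 × (53.6/434.6) = 5.80 x 10^-4 M
[OH^-] = 8.6 x 10^-5 × (381/434.6) = 7.54 x 10^-5 M
Mn(OH)2(s) <=> Mn^2+ + 2 OH^-, so Q = [Mn^2+][OH^-]^2
Q = (5.80 × 10^-4)(7.54 x 10^-5)^2 = 3.3 x 10^-12
Q > Ksp, so Mn(OH)2 will precipitate.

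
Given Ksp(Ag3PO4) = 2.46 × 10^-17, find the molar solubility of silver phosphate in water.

Ag3PO4(s) <=> 3 Ag^+(aq) + PO4^3-(aq)
Ksp = [Ag^+]^3[PO4^3-]
With molar solubility s: [Ag^+] = 3s, [PO4^3-] = s.
Ksp = (3s)^3s = 27s^4
s^4 = 2.46 × 10^-17 / 27, so s = 3.09 × 10^-5 M

s = 3.09e-5 M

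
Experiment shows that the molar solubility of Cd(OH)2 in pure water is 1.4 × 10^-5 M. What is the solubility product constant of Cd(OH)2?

Cd(OH)2(s) <=> Cd^2+(aq) + 2 OH^-(aq)
If s mol/L of Cd(OH)2 dissolves, [Cd^2+] = s and [OH^-] = 2s.
Ksp = [Cd^2+][OH^-]^2
So Ksp = s × (2s)^2 = 4s^3
Ksp = 4 × (1.4 × 10^-5)^3 = 1.1 × 10^-14

1.1 × 10^-14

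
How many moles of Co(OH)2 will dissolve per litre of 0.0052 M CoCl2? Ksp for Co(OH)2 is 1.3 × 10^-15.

2.5 x 10^-7 M

Co(OH)2(s) <=> Co^2+ + 2 OH^-
Ksp = [Co^2+][OH^-]^2
Let s be the molar solubility in this solution. [Co^2+] = 0.0052 + s ≈ 0.0052, [OH^-] = 2s (Ksp is small, so little additional dissolves).
Ksp ≈ 0.0052 × (2s)^2
s = 2.5 x 10^-7 M
Check: s = 2.5 × 10^-7 ≪ 0.0052, so the approximation is valid.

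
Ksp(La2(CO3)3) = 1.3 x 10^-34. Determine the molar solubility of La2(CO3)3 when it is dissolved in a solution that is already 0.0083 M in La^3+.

s ≈ 4.1e-11 M

La2(CO3)3(s) <=> 2 La^3+(aq) + 3 CO3^2-(aq)
Ksp = [La^3+]^2[CO3^2-]^3
Let s be the molar solubility in this solution. [La^3+] = 0.0083 + 2s ≈ 0.0083, [CO3^2-] = 3s (Ksp is small, so little additional dissolves).
Ksp ≈ (0.0083)^2 × (3s)^3
s = 4.1 x 10^-11 M
Check: 2s = 8.2 × 10^-11 ≪ 0.0083, so the approximation is valid.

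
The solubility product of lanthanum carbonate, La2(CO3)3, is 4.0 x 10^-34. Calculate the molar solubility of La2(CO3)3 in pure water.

La2(CO3)3(s) <=> 2 La^3+(aq) + 3 CO3^2-(aq)
Ksp = [La^3+]^2[CO3^2-]^3
With molar solubility s: [La^3+] = 2s, [CO3^2-] = 3s.
So Ksp = (2s)^2 × (3s)^3 = 108s^5
Solving, s = (4.0 x 10^-34/108)^(1/5) = 8.2 × 10^-8 M

8.2 x 10^-8 M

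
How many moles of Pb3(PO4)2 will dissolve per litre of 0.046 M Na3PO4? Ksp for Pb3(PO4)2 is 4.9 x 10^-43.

s ≈ 2.0 × 10^-14 M

Pb3(PO4)2(s) ⇌ 3 Pb^2+ + 2 PO4^3-
Ksp = [Pb^2+]^3[PO4^3-]^2
If s mol/L dissolves here, [Pb^2+] = 3s, [PO4^3-] = 0.046 + 2s ≈ 0.046 (Ksp is small, so little additional dissolves).
Ksp ≈ (3s)^3 × (0.046)^2
s = 2.0 × 10^-14 M
Check: 2s = 4.1 x 10^-14 ≪ 0.046, so the approximation is valid.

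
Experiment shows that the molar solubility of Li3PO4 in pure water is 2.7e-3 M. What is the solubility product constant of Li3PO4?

Li3PO4(s) ⇌ 3 Li^+ + PO4^3-
If s mol/L of Li3PO4 dissolves, [Li^+] = 3s and [PO4^3-] = s.
Ksp = [Li^+]^3[PO4^3-]
Ksp = (3s)^3s = 27s^4
With s = 2.7 x 10^-3: Ksp = 1.4 x 10^-9

Ksp = 1.4e-9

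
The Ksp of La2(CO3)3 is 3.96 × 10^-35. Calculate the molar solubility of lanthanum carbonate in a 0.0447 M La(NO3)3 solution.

s ≈ 9.02e-12 M

La2(CO3)3(s) ⇌ 2 La^3+ + 3 CO3^2-
Ksp = [La^3+]^2[CO3^2-]^3
If s mol/L dissolves here, [La^3+] = 0.0447 + 2s ≈ 0.0447, [CO3^2-] = 3s (Ksp is small, so little additional dissolves).
Ksp ≈ (0.0447)^2 × (3s)^3
s = 9.02 × 10^-12 M
Check: 2s = 1.8 × 10^-11 ≪ 0.0447, so the approximation is valid.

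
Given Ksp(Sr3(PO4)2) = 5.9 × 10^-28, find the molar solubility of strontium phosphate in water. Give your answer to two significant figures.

Sr3(PO4)2(s) <=> 3 Sr^2+ + 2 PO4^3-
Ksp = [Sr^2+]^3[PO4^3-]^2
If s mol/L of Sr3(PO4)2 dissolves, [Sr^2+] = 3s and [PO4^3-] = 2s.
Substituting: Ksp = (3s)^3(2s)^2 = 108s^5
s = (5.9 × 10^-28 / 108)^(1/5) = 1.4 × 10^-6 M

1.4 × 10^-6 M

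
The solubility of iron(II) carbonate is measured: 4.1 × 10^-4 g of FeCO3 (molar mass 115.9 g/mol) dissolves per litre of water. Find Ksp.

Molar solubility s = (4.1 × 10^-4 g/L) / (115.9 g/mol) = 3.54 × 10^-6 M.
FeCO3(s) ⇌ Fe^2+(aq) + CO3^2-(aq)
If s mol/L of FeCO3 dissolves, [Fe^2+] = s and [CO3^2-] = s.
Ksp = [Fe^2+][CO3^2-]
Ksp = s × s = s^2
With s = 3.54 x 10^-6: Ksp = 1.3 × 10^-11

Ksp = 1.3 × 10^-11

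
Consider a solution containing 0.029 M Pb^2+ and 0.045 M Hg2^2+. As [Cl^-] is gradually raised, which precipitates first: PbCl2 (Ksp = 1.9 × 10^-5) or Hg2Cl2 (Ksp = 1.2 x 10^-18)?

Precipitation of each salt starts when its ion product equals its Ksp.
For PbCl2: 1.9 × 10^-5 = 0.029 × [Cl^-]^2  ⇒  [Cl^-] = 2.6 × 10^-2 M.
For Hg2Cl2: 1.2 x 10^-18 = 0.045 × [Cl^-]^2  ⇒  [Cl^-] = 5.2 × 10^-9 M.
The salt with the lower threshold [Cl^-] precipitates first: Hg2Cl2.

Hg2Cl2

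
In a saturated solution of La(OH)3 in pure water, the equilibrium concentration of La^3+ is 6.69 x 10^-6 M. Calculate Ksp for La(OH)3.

La(OH)3(s) ⇌ La^3+(aq) + 3 OH^-(aq)
Stoichiometry gives [OH^-] = (3/1)[La^3+] = 2.007 × 10^-5 M.
Ksp = [La^3+][OH^-]^3
Ksp = 6.69 × 10^-6 × (2.007 x 10^-5)^3 = 5.41 × 10^-20

Ksp ≈ 5.41 x 10^-20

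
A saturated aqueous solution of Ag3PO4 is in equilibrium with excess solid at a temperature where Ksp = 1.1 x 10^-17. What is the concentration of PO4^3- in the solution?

2.5 × 10^-5 M

Ag3PO4(s) ⇌ 3 Ag^+(aq) + PO4^3-(aq)
Ksp = [Ag^+]^3[PO4^3-]
With molar solubility s: [Ag^+] = 3s, [PO4^3-] = s.
So Ksp = (3s)^3 × s = 27s^4
s^4 = 1.1 x 10^-17 / 27, so s = 2.53 × 10^-5 M
[PO4^3-] = s = 2.5 x 10^-5 M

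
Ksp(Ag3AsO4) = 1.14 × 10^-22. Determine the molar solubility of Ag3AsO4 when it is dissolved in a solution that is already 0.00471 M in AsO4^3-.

Ag3AsO4(s) ⇌ 3 Ag^+ + AsO4^3-
Ksp = [Ag^+]^3[AsO4^3-]
If s mol/L dissolves here, [Ag^+] = 3s, [AsO4^3-] = 0.00471 + s ≈ 0.00471 (Ksp is small, so little additional dissolves).
Ksp ≈ (3s)^3 × 0.00471
s = 9.64 × 10^-8 M
Check: s = 9.6 × 10^-8 ≪ 0.00471, so the approximation is valid.

s = 9.64e-8 M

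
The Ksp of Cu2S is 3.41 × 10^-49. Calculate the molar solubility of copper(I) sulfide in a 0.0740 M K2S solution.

Cu2S(s) ⇌ 2 Cu^+ + S^2-
Ksp = [Cu^+]^2[S^2-]
Let s = moles of Cu2S that dissolve per litre. [Cu^+] = 2s, [S^2-] = 0.0740 + s ≈ 0.0740 (Ksp is small, so little additional dissolves).
Ksp ≈ (2s)^2 × 0.0740
s = 1.07 × 10^-24 M
Check: s = 1.1 × 10^-24 ≪ 0.0740, so the approximation is valid.

s = 1.07 × 10^-24 M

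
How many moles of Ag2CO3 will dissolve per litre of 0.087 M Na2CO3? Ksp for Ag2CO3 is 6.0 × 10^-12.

4.2 × 10^-6 M

Ag2CO3(s) ⇌ 2 Ag^+(aq) + CO3^2-(aq)
Ksp = [Ag^+]^2[CO3^2-]
Let s be the molar solubility in this solution. [Ag^+] = 2s, [CO3^2-] = 0.087 + s ≈ 0.087 (since CO3^2- from Na2CO3 dominates).
Ksp ≈ (2s)^2 × 0.087
s = 4.2 × 10^-6 M
Check: s = 4.2 × 10^-6 ≪ 0.087, so the approximation is valid.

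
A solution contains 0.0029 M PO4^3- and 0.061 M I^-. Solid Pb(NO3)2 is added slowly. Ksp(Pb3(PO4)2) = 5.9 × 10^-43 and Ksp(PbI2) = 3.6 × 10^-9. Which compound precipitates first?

Precipitation of each salt starts when its ion product equals its Ksp.
For Pb3(PO4)2: 5.9 × 10^-43 = (0.0029)^2 × [Pb^2+]^3  ⇒  [Pb^2+] = 4.1 x 10^-13 M.
For PbI2: 3.6 × 10^-9 = (0.061)^2 × [Pb^2+]  ⇒  [Pb^2+] = 9.7 x 10^-7 M.
The salt with the lower threshold [Pb^2+] precipitates first: Pb3(PO4)2.

Pb3(PO4)2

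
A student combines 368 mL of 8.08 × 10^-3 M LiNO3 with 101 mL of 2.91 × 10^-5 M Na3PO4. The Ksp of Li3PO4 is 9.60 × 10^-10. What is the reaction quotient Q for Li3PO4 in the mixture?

Total volume = 368 + 101 = 469 mL.
[Li^+] = 8.08 x 10^-3 × (368/469) = 6.340 × 10^-3 M
[PO4^3-] = 2.91 × 10^-5 × (101/469) = 6.267 x 10^-6 M
Li3PO4(s) ⇌ 3 Li^+ + PO4^3-, so Q = [Li^+]^3[PO4^3-]
Q = (6.340 × 10^-3)^3(6.267 × 10^-6) = 1.60 × 10^-12
Q < Ksp, so no precipitate of Li3PO4 forms.

Q ≈ 1.60e-12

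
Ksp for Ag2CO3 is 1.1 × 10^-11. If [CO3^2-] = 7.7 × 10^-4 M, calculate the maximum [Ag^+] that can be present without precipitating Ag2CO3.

Ag2CO3(s) <=> 2 Ag^+(aq) + CO3^2-(aq)
Ksp = [Ag^+]^2[CO3^2-]
Precipitation begins when Q = Ksp. With [CO3^2-] = 7.7 × 10^-4 M:
1.1 × 10^-11 = (7.7 × 10^-4) × [Ag^+]^2
[Ag^+] = (1.1 × 10^-11 / 7.7 × 10^-4)^(1/2) = 1.2 × 10^-4 M

1.2 × 10^-4 M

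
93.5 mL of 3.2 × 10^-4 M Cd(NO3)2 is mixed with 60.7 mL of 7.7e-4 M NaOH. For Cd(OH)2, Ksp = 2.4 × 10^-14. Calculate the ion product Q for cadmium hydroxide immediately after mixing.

Total volume = 93.5 + 60.7 = 154.2 mL.
[Cd^2+] = 3.2 x 10^-4 × (93.5/154.2) = 1.94 × 10^-4 M
[OH^-] = 7.7 × 10^-4 × (60.7/154.2) = 3.03 × 10^-4 M
Cd(OH)2(s) ⇌ Cd^2+ + 2 OH^-, so Q = [Cd^2+][OH^-]^2
Q = (1.94 × 10^-4)(3.03 x 10^-4)^2 = 1.8 × 10^-11
Q > Ksp, so Cd(OH)2 will precipitate.

1.8 x 10^-11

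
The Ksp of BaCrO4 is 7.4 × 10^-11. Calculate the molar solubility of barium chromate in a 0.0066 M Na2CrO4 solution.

BaCrO4(s) ⇌ Ba^2+ + CrO4^2-
Ksp = [Ba^2+][CrO4^2-]
If s mol/L dissolves here, [Ba^2+] = s, [CrO4^2-] = 0.0066 + s ≈ 0.0066 (since CrO4^2- from Na2CrO4 dominates).
Ksp ≈ s × 0.0066
s = 1.1 × 10^-8 M
Check: s = 1.1 × 10^-8 ≪ 0.0066, so the approximation is valid.

s ≈ 1.1e-8 M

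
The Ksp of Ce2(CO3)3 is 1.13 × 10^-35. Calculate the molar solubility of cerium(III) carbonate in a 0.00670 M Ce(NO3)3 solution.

2.10 × 10^-11 M

Ce2(CO3)3(s) ⇌ 2 Ce^3+(aq) + 3 CO3^2-(aq)
Ksp = [Ce^3+]^2[CO3^2-]^3
Let s be the molar solubility in this solution. [Ce^3+] = 0.00670 + 2s ≈ 0.00670, [CO3^2-] = 3s (since Ce^3+ from Ce(NO3)3 dominates).
Ksp ≈ (0.00670)^2 × (3s)^3
s = 2.10 × 10^-11 M
Check: 2s = 4.2 × 10^-11 ≪ 0.00670, so the approximation is valid.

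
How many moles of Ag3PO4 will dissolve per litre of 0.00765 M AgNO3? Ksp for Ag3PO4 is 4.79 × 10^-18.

1.07 × 10^-11 M

Ag3PO4(s) ⇌ 3 Ag^+(aq) + PO4^3-(aq)
Ksp = [Ag^+]^3[PO4^3-]
If s mol/L dissolves here, [Ag^+] = 0.00765 + 3s ≈ 0.00765, [PO4^3-] = s (common-ion effect: Ag^+ is already 0.00765 M).
Ksp ≈ (0.00765)^3 × s
s = 1.07 × 10^-11 M
Check: 3s = 3.2 × 10^-11 ≪ 0.00765, so the approximation is valid.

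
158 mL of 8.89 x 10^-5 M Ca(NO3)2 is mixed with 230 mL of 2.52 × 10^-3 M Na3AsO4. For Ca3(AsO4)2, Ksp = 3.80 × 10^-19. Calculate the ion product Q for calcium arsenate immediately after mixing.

Q ≈ 1.06 x 10^-19

Total volume = 158 + 230 = 388 mL.
[Ca^2+] = 8.89 × 10^-5 × (158/388) = 3.620 x 10^-5 M
[AsO4^3-] = 2.52 × 10^-3 × (230/388) = 1.494 × 10^-3 M
Ca3(AsO4)2(s) ⇌ 3 Ca^2+ + 2 AsO4^3-, so Q = [Ca^2+]^3[AsO4^3-]^2
Q = (3.620 × 10^-5)^3(1.494 × 10^-3)^2 = 1.06 × 10^-19
Q < Ksp, so no precipitate of Ca3(AsO4)2 forms.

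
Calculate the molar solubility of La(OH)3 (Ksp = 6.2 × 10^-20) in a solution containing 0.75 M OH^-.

La(OH)3(s) ⇌ La^3+(aq) + 3 OH^-(aq)
Ksp = [La^3+][OH^-]^3
Let s = moles of La(OH)3 that dissolve per litre. [La^3+] = s, [OH^-] = 0.75 + 3s ≈ 0.75 (common-ion effect: OH^- is already 0.75 M).
Ksp ≈ s × (0.75)^3
s = 1.5 x 10^-19 M
Check: 3s = 4.4 x 10^-19 ≪ 0.75, so the approximation is valid.

s ≈ 1.5 × 10^-19 M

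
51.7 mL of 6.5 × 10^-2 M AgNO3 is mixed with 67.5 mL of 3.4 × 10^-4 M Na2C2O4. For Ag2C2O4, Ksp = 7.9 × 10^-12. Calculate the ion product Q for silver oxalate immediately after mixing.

1.5 × 10^-7

Total volume = 51.7 + 67.5 = 119.2 mL.
[Ag^+] = 6.5 x 10^-2 × (51.7/119.2) = 2.82 × 10^-2 M
[C2O4^2-] = 3.4 x 10^-4 × (67.5/119.2) = 1.93 × 10^-4 M
Ag2C2O4(s) <=> 2 Ag^+ + C2O4^2-, so Q = [Ag^+]^2[C2O4^2-]
Q = (2.82 × 10^-2)^2(1.93 × 10^-4) = 1.5 x 10^-7
Q > Ksp, so Ag2C2O4 will precipitate.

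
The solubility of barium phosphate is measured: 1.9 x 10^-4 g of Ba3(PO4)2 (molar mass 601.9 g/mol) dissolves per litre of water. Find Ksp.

3.4e-31

Molar solubility s = (1.9 x 10^-4 g/L) / (601.9 g/mol) = 3.16 × 10^-7 M.
Ba3(PO4)2(s) ⇌ 3 Ba^2+ + 2 PO4^3-
With molar solubility s: [Ba^2+] = 3s, [PO4^3-] = 2s.
Ksp = [Ba^2+]^3[PO4^3-]^2
So Ksp = (3s)^3 × (2s)^2 = 108s^5
With s = 3.16 × 10^-7: Ksp = 3.4 × 10^-31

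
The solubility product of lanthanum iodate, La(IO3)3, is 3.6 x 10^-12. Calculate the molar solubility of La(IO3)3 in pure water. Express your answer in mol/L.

s = 6.0 x 10^-4 M

La(IO3)3(s) <=> La^3+(aq) + 3 IO3^-(aq)
Ksp = [La^3+][IO3^-]^3
For each mole of La(IO3)3 that dissolves: [La^3+] = s, [IO3^-] = 3s.
Substituting: Ksp = s(3s)^3 = 27s^4
s = (3.6 x 10^-12 / 27)^(1/4) = 6.0 x 10^-4 M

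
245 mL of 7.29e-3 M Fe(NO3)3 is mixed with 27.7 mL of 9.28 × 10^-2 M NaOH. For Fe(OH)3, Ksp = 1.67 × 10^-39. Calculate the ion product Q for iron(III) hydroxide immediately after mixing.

5.49 × 10^-9

Total volume = 245 + 27.7 = 272.7 mL.
[Fe^3+] = 7.29 × 10^-3 × (245/272.7) = 6.550 × 10^-3 M
[OH^-] = 9.28 × 10^-2 × (27.7/272.7) = 9.426 × 10^-3 M
Fe(OH)3(s) ⇌ Fe^3+(aq) + 3 OH^-(aq), so Q = [Fe^3+][OH^-]^3
Q = (6.550 × 10^-3)(9.426 × 10^-3)^3 = 5.49 × 10^-9
Q > Ksp, so Fe(OH)3 will precipitate.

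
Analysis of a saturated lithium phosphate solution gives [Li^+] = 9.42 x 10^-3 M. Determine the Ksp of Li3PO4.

Ksp ≈ 2.62e-9

Li3PO4(s) ⇌ 3 Li^+ + PO4^3-
Stoichiometry gives [PO4^3-] = (1/3)[Li^+] = 3.140 × 10^-3 M.
Ksp = [Li^+]^3[PO4^3-]
Ksp = (9.42 × 10^-3)^3 × 3.140 x 10^-3 = 2.62 × 10^-9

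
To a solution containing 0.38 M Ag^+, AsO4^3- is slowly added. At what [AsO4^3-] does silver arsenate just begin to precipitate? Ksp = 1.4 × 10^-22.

Ag3AsO4(s) ⇌ 3 Ag^+(aq) + AsO4^3-(aq)
Ksp = [Ag^+]^3[AsO4^3-]
Precipitation begins when Q = Ksp. With [Ag^+] = 0.38 M:
1.4 × 10^-22 = (0.38)^3 × [AsO4^3-]
[AsO4^3-] = (1.4 × 10^-22 / 5.49 × 10^-2) = 2.6 × 10^-21 M

[AsO4^3-] = 2.6 × 10^-21 M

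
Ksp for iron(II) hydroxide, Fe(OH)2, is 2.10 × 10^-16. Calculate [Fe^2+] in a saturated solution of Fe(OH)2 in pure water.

Fe(OH)2(s) ⇌ Fe^2+ + 2 OH^-
Ksp = [Fe^2+][OH^-]^2
If s mol/L of Fe(OH)2 dissolves, [Fe^2+] = s and [OH^-] = 2s.
Substituting: Ksp = s(2s)^2 = 4s^3
Solving, s = (2.10 × 10^-16/4)^(1/3) = 3.744 × 10^-6 M
[Fe^2+] = s = 3.74 x 10^-6 M

[Fe^2+] = 3.74 x 10^-6 M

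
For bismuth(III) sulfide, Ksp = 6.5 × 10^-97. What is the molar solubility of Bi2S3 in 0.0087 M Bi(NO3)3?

Bi2S3(s) ⇌ 2 Bi^3+(aq) + 3 S^2-(aq)
Ksp = [Bi^3+]^2[S^2-]^3
Let s be the molar solubility in this solution. [Bi^3+] = 0.0087 + 2s ≈ 0.0087, [S^2-] = 3s (Ksp is small, so little additional dissolves).
Ksp ≈ (0.0087)^2 × (3s)^3
s = 6.8 x 10^-32 M
Check: 2s = 1.4 × 10^-31 ≪ 0.0087, so the approximation is valid.

s ≈ 6.8 × 10^-32 M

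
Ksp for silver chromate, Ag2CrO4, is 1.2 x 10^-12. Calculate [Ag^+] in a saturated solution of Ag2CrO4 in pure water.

Ag2CrO4(s) ⇌ 2 Ag^+ + CrO4^2-
Ksp = [Ag^+]^2[CrO4^2-]
For each mole of Ag2CrO4 that dissolves: [Ag^+] = 2s, [CrO4^2-] = s.
Ksp = (2s)^2s = 4s^3
s = (1.2 x 10^-12 / 4)^(1/3) = 6.69 × 10^-5 M
[Ag^+] = 2s = 1.3 x 10^-4 M

[Ag^+] ≈ 1.3 × 10^-4 M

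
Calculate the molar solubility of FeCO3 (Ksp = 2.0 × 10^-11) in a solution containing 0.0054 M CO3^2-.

FeCO3(s) ⇌ Fe^2+(aq) + CO3^2-(aq)
Ksp = [Fe^2+][CO3^2-]
Let s be the molar solubility in this solution. [Fe^2+] = s, [CO3^2-] = 0.0054 + s ≈ 0.0054 (Ksp is small, so little additional dissolves).
Ksp ≈ s × 0.0054
s = 3.7 × 10^-9 M
Check: s = 3.7 x 10^-9 ≪ 0.0054, so the approximation is valid.

s = 3.7 x 10^-9 M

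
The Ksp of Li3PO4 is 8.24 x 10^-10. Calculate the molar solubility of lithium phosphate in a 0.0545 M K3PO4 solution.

8.24 × 10^-4 M

Li3PO4(s) ⇌ 3 Li^+ + PO4^3-
Ksp = [Li^+]^3[PO4^3-]
Let s be the molar solubility in this solution. [Li^+] = 3s, [PO4^3-] = 0.0545 + s ≈ 0.0545 (common-ion effect: PO4^3- is already 0.0545 M).
Ksp ≈ (3s)^3 × 0.0545
s = 8.24 × 10^-4 M
Check: s = 8.2 × 10^-4 ≪ 0.0545, so the approximation is valid.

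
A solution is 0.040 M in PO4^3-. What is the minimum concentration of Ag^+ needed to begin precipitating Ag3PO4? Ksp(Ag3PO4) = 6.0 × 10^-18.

Ag3PO4(s) ⇌ 3 Ag^+(aq) + PO4^3-(aq)
Ksp = [Ag^+]^3[PO4^3-]
Precipitation begins when Q = Ksp. With [PO4^3-] = 0.040 M:
6.0 × 10^-18 = (0.040) × [Ag^+]^3
[Ag^+] = (6.0 × 10^-18 / 4.0 × 10^-2)^(1/3) = 5.3 × 10^-6 M

[Ag^+] ≈ 5.3 x 10^-6 M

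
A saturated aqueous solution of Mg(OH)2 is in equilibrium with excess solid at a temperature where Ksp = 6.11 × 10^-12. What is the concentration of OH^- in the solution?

Mg(OH)2(s) ⇌ Mg^2+ + 2 OH^-
Ksp = [Mg^2+][OH^-]^2
Let s = molar solubility. Then [Mg^2+] = s and [OH^-] = 2s.
Ksp = s(2s)^2 = 4s^3
Solving, s = (6.11 × 10^-12/4)^(1/3) = 1.152 x 10^-4 M
[OH^-] = 2s = 2.30 x 10^-4 M

2.30 × 10^-4 M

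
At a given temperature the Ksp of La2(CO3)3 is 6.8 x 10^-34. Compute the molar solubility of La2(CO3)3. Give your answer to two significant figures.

9.1 × 10^-8 M

La2(CO3)3(s) <=> 2 La^3+ + 3 CO3^2-
Ksp = [La^3+]^2[CO3^2-]^3
For each mole of La2(CO3)3 that dissolves: [La^3+] = 2s, [CO3^2-] = 3s.
So Ksp = (2s)^2 × (3s)^3 = 108s^5
s = (6.8 x 10^-34 / 108)^(1/5) = 9.1 × 10^-8 M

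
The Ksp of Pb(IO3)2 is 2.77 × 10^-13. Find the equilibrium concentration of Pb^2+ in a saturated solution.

[Pb^2+] = 4.11 × 10^-5 M

Pb(IO3)2(s) ⇌ Pb^2+ + 2 IO3^-
Ksp = [Pb^2+][IO3^-]^2
For each mole of Pb(IO3)2 that dissolves: [Pb^2+] = s, [IO3^-] = 2s.
So Ksp = s × (2s)^2 = 4s^3
s^3 = 2.77 × 10^-13 / 4, so s = 4.107 × 10^-5 M
[Pb^2+] = s = 4.11 x 10^-5 M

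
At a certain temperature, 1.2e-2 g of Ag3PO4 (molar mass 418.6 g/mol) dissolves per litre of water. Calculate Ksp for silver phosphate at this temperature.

Ksp = 1.8e-17

Molar solubility s = (1.2 x 10^-2 g/L) / (418.6 g/mol) = 2.87 × 10^-5 M.
Ag3PO4(s) ⇌ 3 Ag^+(aq) + PO4^3-(aq)
If s mol/L of Ag3PO4 dissolves, [Ag^+] = 3s and [PO4^3-] = s.
Ksp = [Ag^+]^3[PO4^3-]
Ksp = (3s)^3s = 27s^4
With s = 2.87 × 10^-5: Ksp = 1.8 × 10^-17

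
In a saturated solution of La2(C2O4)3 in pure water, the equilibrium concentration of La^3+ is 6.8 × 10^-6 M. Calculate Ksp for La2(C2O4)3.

La2(C2O4)3(s) ⇌ 2 La^3+(aq) + 3 C2O4^2-(aq)
Stoichiometry gives [C2O4^2-] = (3/2)[La^3+] = 1.02 × 10^-5 M.
Ksp = [La^3+]^2[C2O4^2-]^3
Ksp = (6.8 × 10^-6)^2 × (1.02 × 10^-5)^3 = 4.9 × 10^-26

Ksp ≈ 4.9 × 10^-26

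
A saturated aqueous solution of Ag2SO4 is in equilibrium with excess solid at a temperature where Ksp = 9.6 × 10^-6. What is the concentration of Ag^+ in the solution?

Ag2SO4(s) ⇌ 2 Ag^+ + SO4^2-
Ksp = [Ag^+]^2[SO4^2-]
Let s = molar solubility. Then [Ag^+] = 2s and [SO4^2-] = s.
Ksp = (2s)^2s = 4s^3
s^3 = 9.6 × 10^-6 / 4, so s = 1.34 × 10^-2 M
[Ag^+] = 2s = 2.7 × 10^-2 M

[Ag^+] = 2.7 × 10^-2 M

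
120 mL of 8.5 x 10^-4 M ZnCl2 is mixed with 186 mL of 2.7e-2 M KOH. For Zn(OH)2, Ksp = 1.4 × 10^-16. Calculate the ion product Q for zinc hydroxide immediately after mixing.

Total volume = 120 + 186 = 306 mL.
[Zn^2+] = 8.5 x 10^-4 × (120/306) = 3.33 x 10^-4 M
[OH^-] = 2.7 × 10^-2 × (186/306) = 1.64 × 10^-2 M
Zn(OH)2(s) ⇌ Zn^2+(aq) + 2 OH^-(aq), so Q = [Zn^2+][OH^-]^2
Q = (3.33 x 10^-4)(1.64 × 10^-2)^2 = 9.0 × 10^-8
Q > Ksp, so Zn(OH)2 will precipitate.

Q = 9.0e-8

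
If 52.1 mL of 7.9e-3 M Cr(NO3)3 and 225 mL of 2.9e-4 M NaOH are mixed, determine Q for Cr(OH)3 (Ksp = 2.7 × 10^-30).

Total volume = 52.1 + 225 = 277.1 mL.
[Cr^3+] = 7.9 × 10^-3 × (52.1/277.1) = 1.49 × 10^-3 M
[OH^-] = 2.9 x 10^-4 × (225/277.1) = 2.35 x 10^-4 M
Cr(OH)3(s) ⇌ Cr^3+(aq) + 3 OH^-(aq), so Q = [Cr^3+][OH^-]^3
Q = (1.49 x 10^-3)(2.35 x 10^-4)^3 = 1.9 x 10^-14
Q > Ksp, so Cr(OH)3 will precipitate.

1.9 × 10^-14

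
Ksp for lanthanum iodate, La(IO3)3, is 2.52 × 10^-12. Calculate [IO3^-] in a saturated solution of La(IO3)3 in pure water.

La(IO3)3(s) ⇌ La^3+(aq) + 3 IO3^-(aq)
Ksp = [La^3+][IO3^-]^3
Let s = molar solubility. Then [La^3+] = s and [IO3^-] = 3s.
Ksp = s(3s)^3 = 27s^4
s^4 = 2.52 × 10^-12 / 27, so s = 5.527 × 10^-4 M
[IO3^-] = 3s = 1.66 x 10^-3 M

[IO3^-] ≈ 1.66e-3 M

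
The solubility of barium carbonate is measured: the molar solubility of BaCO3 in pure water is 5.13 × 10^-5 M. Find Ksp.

Ksp ≈ 2.63 x 10^-9

BaCO3(s) <=> Ba^2+(aq) + CO3^2-(aq)
For each mole of BaCO3 that dissolves: [Ba^2+] = s, [CO3^2-] = s.
Ksp = [Ba^2+][CO3^2-]
Ksp = s × s = s^2
With s = 5.13 x 10^-5: Ksp = 2.63 × 10^-9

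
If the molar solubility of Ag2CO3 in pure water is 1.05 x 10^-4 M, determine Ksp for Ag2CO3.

Ag2CO3(s) ⇌ 2 Ag^+ + CO3^2-
Let s = molar solubility. Then [Ag^+] = 2s and [CO3^2-] = s.
Ksp = [Ag^+]^2[CO3^2-]
Substituting: Ksp = (2s)^2s = 4s^3
With s = 1.05 × 10^-4: Ksp = 4.63 x 10^-12

4.63e-12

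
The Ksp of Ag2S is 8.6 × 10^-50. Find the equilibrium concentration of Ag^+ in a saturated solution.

[Ag^+] = 5.6e-17 M

Ag2S(s) <=> 2 Ag^+(aq) + S^2-(aq)
Ksp = [Ag^+]^2[S^2-]
With molar solubility s: [Ag^+] = 2s, [S^2-] = s.
So Ksp = (2s)^2 × s = 4s^3
Solving, s = (8.6 × 10^-50/4)^(1/3) = 2.78 x 10^-17 M
[Ag^+] = 2s = 5.6 x 10^-17 M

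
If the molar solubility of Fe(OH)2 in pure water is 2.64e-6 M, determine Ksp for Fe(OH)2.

Ksp = 7.36 × 10^-17

Fe(OH)2(s) ⇌ Fe^2+ + 2 OH^-
Let s = molar solubility. Then [Fe^2+] = s and [OH^-] = 2s.
Ksp = [Fe^2+][OH^-]^2
Substituting: Ksp = s(2s)^2 = 4s^3
Ksp = 4 × (2.64 × 10^-6)^3 = 7.36 x 10^-17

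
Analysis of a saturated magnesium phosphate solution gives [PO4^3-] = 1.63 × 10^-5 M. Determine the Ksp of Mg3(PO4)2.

Mg3(PO4)2(s) ⇌ 3 Mg^2+ + 2 PO4^3-
Stoichiometry gives [Mg^2+] = (3/2)[PO4^3-] = 2.445 x 10^-5 M.
Ksp = [Mg^2+]^3[PO4^3-]^2
Ksp = (2.445 × 10^-5)^3 × (1.63 × 10^-5)^2 = 3.88 × 10^-24

Ksp = 3.88 x 10^-24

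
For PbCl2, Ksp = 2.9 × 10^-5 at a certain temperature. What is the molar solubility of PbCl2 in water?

PbCl2(s) ⇌ Pb^2+ + 2 Cl^-
Ksp = [Pb^2+][Cl^-]^2
For each mole of PbCl2 that dissolves: [Pb^2+] = s, [Cl^-] = 2s.
Substituting: Ksp = s(2s)^2 = 4s^3
Solving, s = (2.9 × 10^-5/4)^(1/3) = 1.9 × 10^-2 M

1.9 x 10^-2 M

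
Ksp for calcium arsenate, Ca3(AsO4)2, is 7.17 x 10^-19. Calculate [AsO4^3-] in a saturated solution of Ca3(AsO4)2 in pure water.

Ca3(AsO4)2(s) <=> 3 Ca^2+(aq) + 2 AsO4^3-(aq)
Ksp = [Ca^2+]^3[AsO4^3-]^2
With molar solubility s: [Ca^2+] = 3s, [AsO4^3-] = 2s.
Substituting: Ksp = (3s)^3(2s)^2 = 108s^5
s = (7.17 x 10^-19 / 108)^(1/5) = 9.213 × 10^-5 M
[AsO4^3-] = 2s = 1.84 x 10^-4 M

1.84 × 10^-4 M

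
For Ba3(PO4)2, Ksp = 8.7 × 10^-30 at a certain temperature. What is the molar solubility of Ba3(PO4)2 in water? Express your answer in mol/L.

s = 6.0 × 10^-7 M

Ba3(PO4)2(s) ⇌ 3 Ba^2+ + 2 PO4^3-
Ksp = [Ba^2+]^3[PO4^3-]^2
Let s = molar solubility. Then [Ba^2+] = 3s and [PO4^3-] = 2s.
Substituting: Ksp = (3s)^3(2s)^2 = 108s^5
s = (8.7 × 10^-30 / 108)^(1/5) = 6.0 × 10^-7 M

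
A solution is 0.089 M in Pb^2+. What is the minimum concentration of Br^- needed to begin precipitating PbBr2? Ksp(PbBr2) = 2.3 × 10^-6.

PbBr2(s) ⇌ Pb^2+ + 2 Br^-
Ksp = [Pb^2+][Br^-]^2
Precipitation begins when Q = Ksp. With [Pb^2+] = 0.089 M:
2.3 × 10^-6 = (0.089) × [Br^-]^2
[Br^-] = (2.3 × 10^-6 / 8.9 × 10^-2)^(1/2) = 5.1 x 10^-3 M

[Br^-] = 5.1 x 10^-3 M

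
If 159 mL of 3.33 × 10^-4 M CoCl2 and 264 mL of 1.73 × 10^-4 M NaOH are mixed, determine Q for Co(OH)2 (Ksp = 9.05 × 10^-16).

Q ≈ 1.46 × 10^-12

Total volume = 159 + 264 = 423 mL.
[Co^2+] = 3.33 × 10^-4 × (159/423) = 1.252 × 10^-4 M
[OH^-] = 1.73 × 10^-4 × (264/423) = 1.080 × 10^-4 M
Co(OH)2(s) ⇌ Co^2+(aq) + 2 OH^-(aq), so Q = [Co^2+][OH^-]^2
Q = (1.252 × 10^-4)(1.080 x 10^-4)^2 = 1.46 x 10^-12
Q > Ksp, so Co(OH)2 will precipitate.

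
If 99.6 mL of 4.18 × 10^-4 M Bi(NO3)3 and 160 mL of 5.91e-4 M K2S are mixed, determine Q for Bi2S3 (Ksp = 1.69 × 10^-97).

Q = 1.24e-18

Total volume = 99.6 + 160 = 259.6 mL.
[Bi^3+] = 4.18 x 10^-4 × (99.6/259.6) = 1.604 × 10^-4 M
[S^2-] = 5.91 x 10^-4 × (160/259.6) = 3.643 × 10^-4 M
Bi2S3(s) <=> 2 Bi^3+(aq) + 3 S^2-(aq), so Q = [Bi^3+]^2[S^2-]^3
Q = (1.604 × 10^-4)^2(3.643 × 10^-4)^3 = 1.24 x 10^-18
Q > Ksp, so Bi2S3 will precipitate.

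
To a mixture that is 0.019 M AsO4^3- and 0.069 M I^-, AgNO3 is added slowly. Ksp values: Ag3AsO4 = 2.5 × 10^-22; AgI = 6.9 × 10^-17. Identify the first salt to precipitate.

AgI

Each salt begins to precipitate when Q = Ksp, i.e. when [Ag^+] reaches its threshold.
For Ag3AsO4: 2.5 × 10^-22 = 0.019 × [Ag^+]^3  ⇒  [Ag^+] = 2.4 × 10^-7 M.
For AgI: 6.9 × 10^-17 = 0.069 × [Ag^+]  ⇒  [Ag^+] = 1.0 x 10^-15 M.
The salt with the lower threshold [Ag^+] precipitates first: AgI.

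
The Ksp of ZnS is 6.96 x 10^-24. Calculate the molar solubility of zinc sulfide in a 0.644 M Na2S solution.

ZnS(s) <=> Zn^2+ + S^2-
Ksp = [Zn^2+][S^2-]
Let s be the molar solubility in this solution. [Zn^2+] = s, [S^2-] = 0.644 + s ≈ 0.644 (since S^2- from Na2S dominates).
Ksp ≈ s × 0.644
s = 1.08 × 10^-23 M
Check: s = 1.1 x 10^-23 ≪ 0.644, so the approximation is valid.

1.08e-23 M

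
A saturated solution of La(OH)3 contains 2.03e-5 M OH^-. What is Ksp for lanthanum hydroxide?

La(OH)3(s) ⇌ La^3+(aq) + 3 OH^-(aq)
Stoichiometry gives [La^3+] = (1/3)[OH^-] = 6.767 × 10^-6 M.
Ksp = [La^3+][OH^-]^3
Ksp = 6.767 × 10^-6 × (2.03 × 10^-5)^3 = 5.66 × 10^-20

Ksp = 5.66 × 10^-20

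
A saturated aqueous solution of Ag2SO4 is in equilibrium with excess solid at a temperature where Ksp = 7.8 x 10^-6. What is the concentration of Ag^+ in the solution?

Ag2SO4(s) <=> 2 Ag^+(aq) + SO4^2-(aq)
Ksp = [Ag^+]^2[SO4^2-]
With molar solubility s: [Ag^+] = 2s, [SO4^2-] = s.
So Ksp = (2s)^2 × s = 4s^3
s = (7.8 x 10^-6 / 4)^(1/3) = 1.25 x 10^-2 M
[Ag^+] = 2s = 2.5 × 10^-2 M

0.025 M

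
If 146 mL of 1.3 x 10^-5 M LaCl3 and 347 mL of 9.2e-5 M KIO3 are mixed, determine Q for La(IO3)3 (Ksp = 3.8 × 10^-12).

Q ≈ 1.0 × 10^-18

Total volume = 146 + 347 = 493 mL.
[La^3+] = 1.3 x 10^-5 × (146/493) = 3.85 x 10^-6 M
[IO3^-] = 9.2 x 10^-5 × (347/493) = 6.48 × 10^-5 M
La(IO3)3(s) <=> La^3+ + 3 IO3^-, so Q = [La^3+][IO3^-]^3
Q = (3.85 × 10^-6)(6.48 × 10^-5)^3 = 1.0 × 10^-18
Q < Ksp, so no precipitate of La(IO3)3 forms.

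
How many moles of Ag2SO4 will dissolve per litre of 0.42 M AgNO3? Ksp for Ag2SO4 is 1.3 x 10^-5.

7.4 × 10^-5 M

Ag2SO4(s) ⇌ 2 Ag^+(aq) + SO4^2-(aq)
Ksp = [Ag^+]^2[SO4^2-]
If s mol/L dissolves here, [Ag^+] = 0.42 + 2s ≈ 0.42, [SO4^2-] = s (since Ag^+ from AgNO3 dominates).
Ksp ≈ (0.42)^2 × s
s = 7.4 x 10^-5 M
Check: 2s = 1.5 × 10^-4 ≪ 0.42, so the approximation is valid.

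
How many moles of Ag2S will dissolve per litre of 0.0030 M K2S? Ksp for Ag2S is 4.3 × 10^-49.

Ag2S(s) ⇌ 2 Ag^+(aq) + S^2-(aq)
Ksp = [Ag^+]^2[S^2-]
Let s = moles of Ag2S that dissolve per litre. [Ag^+] = 2s, [S^2-] = 0.0030 + s ≈ 0.0030 (common-ion effect: S^2- is already 0.0030 M).
Ksp ≈ (2s)^2 × 0.0030
s = 6.0 × 10^-24 M
Check: s = 6.0 × 10^-24 ≪ 0.0030, so the approximation is valid.

6.0 × 10^-24 M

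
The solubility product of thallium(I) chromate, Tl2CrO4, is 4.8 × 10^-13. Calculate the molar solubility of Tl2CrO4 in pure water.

4.9 × 10^-5 M

Tl2CrO4(s) ⇌ 2 Tl^+(aq) + CrO4^2-(aq)
Ksp = [Tl^+]^2[CrO4^2-]
If s mol/L of Tl2CrO4 dissolves, [Tl^+] = 2s and [CrO4^2-] = s.
So Ksp = (2s)^2 × s = 4s^3
Solving, s = (4.8 × 10^-13/4)^(1/3) = 4.9 × 10^-5 M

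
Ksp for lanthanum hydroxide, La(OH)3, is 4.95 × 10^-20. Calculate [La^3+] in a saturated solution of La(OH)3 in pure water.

[La^3+] = 6.54 x 10^-6 M

La(OH)3(s) ⇌ La^3+ + 3 OH^-
Ksp = [La^3+][OH^-]^3
With molar solubility s: [La^3+] = s, [OH^-] = 3s.
So Ksp = s × (3s)^3 = 27s^4
s = (4.95 × 10^-20 / 27)^(1/4) = 6.544 x 10^-6 M
[La^3+] = s = 6.54 x 10^-6 M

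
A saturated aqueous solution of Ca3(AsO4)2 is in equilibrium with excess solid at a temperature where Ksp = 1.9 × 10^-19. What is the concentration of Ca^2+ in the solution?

Ca3(AsO4)2(s) ⇌ 3 Ca^2+(aq) + 2 AsO4^3-(aq)
Ksp = [Ca^2+]^3[AsO4^3-]^2
With molar solubility s: [Ca^2+] = 3s, [AsO4^3-] = 2s.
Substituting: Ksp = (3s)^3(2s)^2 = 108s^5
s^5 = 1.9 × 10^-19 / 108, so s = 7.06 × 10^-5 M
[Ca^2+] = 3s = 2.1 × 10^-4 M

2.1e-4 M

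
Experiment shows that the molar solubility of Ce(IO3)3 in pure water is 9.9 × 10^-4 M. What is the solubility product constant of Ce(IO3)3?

2.6 x 10^-11

Ce(IO3)3(s) <=> Ce^3+(aq) + 3 IO3^-(aq)
Let s = molar solubility. Then [Ce^3+] = s and [IO3^-] = 3s.
Ksp = [Ce^3+][IO3^-]^3
Substituting: Ksp = s(3s)^3 = 27s^4
Ksp = 27 × (9.9 x 10^-4)^4 = 2.6 × 10^-11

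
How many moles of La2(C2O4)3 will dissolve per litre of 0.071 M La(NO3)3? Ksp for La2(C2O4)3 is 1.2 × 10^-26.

4.5e-9 M

La2(C2O4)3(s) ⇌ 2 La^3+(aq) + 3 C2O4^2-(aq)
Ksp = [La^3+]^2[C2O4^2-]^3
Let s be the molar solubility in this solution. [La^3+] = 0.071 + 2s ≈ 0.071, [C2O4^2-] = 3s (since La^3+ from La(NO3)3 dominates).
Ksp ≈ (0.071)^2 × (3s)^3
s = 4.5 x 10^-9 M
Check: 2s = 8.9 x 10^-9 ≪ 0.071, so the approximation is valid.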